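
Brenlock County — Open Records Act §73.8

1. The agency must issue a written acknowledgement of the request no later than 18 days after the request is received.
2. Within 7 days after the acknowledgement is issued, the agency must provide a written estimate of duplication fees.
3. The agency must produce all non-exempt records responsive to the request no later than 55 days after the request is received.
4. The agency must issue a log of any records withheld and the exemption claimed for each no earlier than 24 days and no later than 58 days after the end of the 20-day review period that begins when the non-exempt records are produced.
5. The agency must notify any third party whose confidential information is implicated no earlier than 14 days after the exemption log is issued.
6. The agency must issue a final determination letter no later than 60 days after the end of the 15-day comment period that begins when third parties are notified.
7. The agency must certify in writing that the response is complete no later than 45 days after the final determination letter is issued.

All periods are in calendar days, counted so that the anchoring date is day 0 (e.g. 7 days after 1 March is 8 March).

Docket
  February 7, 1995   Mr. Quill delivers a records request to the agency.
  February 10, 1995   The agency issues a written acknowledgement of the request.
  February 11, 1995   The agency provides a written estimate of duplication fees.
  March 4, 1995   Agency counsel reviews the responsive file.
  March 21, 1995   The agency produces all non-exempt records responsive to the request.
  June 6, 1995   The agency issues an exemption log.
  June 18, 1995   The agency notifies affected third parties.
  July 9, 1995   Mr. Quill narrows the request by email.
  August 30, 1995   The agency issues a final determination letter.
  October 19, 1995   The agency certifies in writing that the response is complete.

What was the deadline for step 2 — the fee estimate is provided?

Step 2 runs from February 10, 1995, when the acknowledgement is issued. 7 days after February 10, 1995 is February 17, 1995.

February 17, 1995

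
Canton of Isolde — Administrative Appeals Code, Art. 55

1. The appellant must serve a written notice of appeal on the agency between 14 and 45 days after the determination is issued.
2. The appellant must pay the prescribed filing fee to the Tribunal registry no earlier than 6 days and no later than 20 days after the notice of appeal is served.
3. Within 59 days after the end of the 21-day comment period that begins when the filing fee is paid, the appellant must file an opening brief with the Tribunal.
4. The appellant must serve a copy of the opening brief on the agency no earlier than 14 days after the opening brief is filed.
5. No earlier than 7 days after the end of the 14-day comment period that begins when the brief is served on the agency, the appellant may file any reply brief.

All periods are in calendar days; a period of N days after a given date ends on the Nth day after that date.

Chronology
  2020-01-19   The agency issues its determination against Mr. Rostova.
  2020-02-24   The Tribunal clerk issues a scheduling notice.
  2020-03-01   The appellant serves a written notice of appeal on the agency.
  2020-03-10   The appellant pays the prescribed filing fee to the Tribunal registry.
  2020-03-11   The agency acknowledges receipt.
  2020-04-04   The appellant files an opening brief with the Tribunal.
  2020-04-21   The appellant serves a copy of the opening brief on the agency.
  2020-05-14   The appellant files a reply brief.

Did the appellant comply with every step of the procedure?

Yes

(1) the permitted window runs from 2020-01-19 + 14 = 2020-02-02 to 2020-01-19 + 45 = 2020-03-04; 2020-03-01 falls inside that range.
(2) the permitted window runs from 2020-03-01 + 6 = 2020-03-07 to 2020-03-01 + 20 = 2020-03-21; done 2020-03-10 — within the window.
(3) due by 2020-03-31 + 59 days = 2020-05-29; completed 2020-04-04, before the deadline.
(4) permitted from 2020-04-04 + 14 days = 2020-04-18 onward; done 2020-04-21 — permitted.
(5) permitted from 2020-05-05 + 7 days = 2020-05-12 onward; 2020-05-14 is on or after that date.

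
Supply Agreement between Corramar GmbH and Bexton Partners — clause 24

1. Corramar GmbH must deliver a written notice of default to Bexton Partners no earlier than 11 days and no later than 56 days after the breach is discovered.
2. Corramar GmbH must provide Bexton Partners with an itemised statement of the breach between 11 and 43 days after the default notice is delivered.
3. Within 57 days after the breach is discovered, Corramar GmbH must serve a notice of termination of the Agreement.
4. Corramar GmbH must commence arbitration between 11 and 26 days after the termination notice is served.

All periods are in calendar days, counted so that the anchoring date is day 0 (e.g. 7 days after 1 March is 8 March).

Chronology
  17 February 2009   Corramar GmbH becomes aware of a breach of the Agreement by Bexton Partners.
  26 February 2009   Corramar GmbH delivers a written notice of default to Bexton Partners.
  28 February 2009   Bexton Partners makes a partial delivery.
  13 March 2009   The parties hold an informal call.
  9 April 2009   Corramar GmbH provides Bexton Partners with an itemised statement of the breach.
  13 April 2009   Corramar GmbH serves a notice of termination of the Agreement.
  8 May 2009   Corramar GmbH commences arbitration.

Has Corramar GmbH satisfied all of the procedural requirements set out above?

(1) the permitted window runs from 17 February 2009 + 11 = 28 February 2009 to 17 February 2009 + 56 = 14 April 2009; done 26 February 2009 — 2 days before the window opened.
Later steps need not be reached.

No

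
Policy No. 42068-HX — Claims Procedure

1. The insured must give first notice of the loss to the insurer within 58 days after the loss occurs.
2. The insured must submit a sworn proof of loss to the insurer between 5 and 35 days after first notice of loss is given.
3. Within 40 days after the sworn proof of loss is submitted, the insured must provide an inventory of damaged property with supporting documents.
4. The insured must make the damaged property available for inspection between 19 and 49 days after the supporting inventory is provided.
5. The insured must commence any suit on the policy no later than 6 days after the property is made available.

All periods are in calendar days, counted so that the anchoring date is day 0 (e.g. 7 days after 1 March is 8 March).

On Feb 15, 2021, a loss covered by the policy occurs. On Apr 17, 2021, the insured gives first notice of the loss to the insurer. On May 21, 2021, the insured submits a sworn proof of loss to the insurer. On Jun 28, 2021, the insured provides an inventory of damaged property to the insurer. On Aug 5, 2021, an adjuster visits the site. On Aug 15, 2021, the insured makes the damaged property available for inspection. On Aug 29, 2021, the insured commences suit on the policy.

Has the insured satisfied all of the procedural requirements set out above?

No

Step 1: 58 days after Feb 15, 2021 (when the loss occurs) is Apr 14, 2021; done Apr 17, 2021 — 3 days late.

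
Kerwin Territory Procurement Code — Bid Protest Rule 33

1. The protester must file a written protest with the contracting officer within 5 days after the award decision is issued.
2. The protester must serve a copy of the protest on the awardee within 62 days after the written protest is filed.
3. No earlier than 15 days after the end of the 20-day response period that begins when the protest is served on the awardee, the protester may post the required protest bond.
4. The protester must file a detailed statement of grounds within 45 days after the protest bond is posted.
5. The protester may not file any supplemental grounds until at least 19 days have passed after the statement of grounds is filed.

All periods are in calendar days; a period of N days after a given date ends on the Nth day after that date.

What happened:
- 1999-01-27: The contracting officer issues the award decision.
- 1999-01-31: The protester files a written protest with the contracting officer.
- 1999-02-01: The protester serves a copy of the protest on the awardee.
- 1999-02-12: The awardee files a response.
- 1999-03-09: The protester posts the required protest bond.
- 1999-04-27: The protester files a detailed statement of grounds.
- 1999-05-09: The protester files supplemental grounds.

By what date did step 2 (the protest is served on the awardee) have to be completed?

Step 2 runs from 1999-01-31, when the written protest is filed. 62 days after 1999-01-31 is 1999-04-03.

1999-04-03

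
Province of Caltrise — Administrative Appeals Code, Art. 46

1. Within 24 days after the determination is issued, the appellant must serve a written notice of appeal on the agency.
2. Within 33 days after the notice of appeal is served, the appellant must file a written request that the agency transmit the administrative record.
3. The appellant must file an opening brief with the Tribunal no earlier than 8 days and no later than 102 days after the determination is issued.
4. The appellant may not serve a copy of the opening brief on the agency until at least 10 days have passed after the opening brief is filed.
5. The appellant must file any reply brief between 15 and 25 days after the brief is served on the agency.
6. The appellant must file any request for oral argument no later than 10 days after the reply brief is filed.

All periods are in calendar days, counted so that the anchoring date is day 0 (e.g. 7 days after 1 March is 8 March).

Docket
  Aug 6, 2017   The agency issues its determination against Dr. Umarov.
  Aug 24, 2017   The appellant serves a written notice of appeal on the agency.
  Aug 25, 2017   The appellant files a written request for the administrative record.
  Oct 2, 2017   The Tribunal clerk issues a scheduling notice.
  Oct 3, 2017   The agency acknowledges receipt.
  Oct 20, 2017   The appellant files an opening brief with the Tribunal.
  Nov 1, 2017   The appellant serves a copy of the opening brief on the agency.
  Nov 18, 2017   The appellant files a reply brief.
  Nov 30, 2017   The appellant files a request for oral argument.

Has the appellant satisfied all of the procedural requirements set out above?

No

Step 1: 24 days after Aug 6, 2017 (when the determination is issued) is Aug 30, 2017; Aug 24, 2017 is within that limit.
Step 2: 33 days after Aug 24, 2017 (when the notice of appeal is served) is Sep 26, 2017; done Aug 25, 2017 — timely.
Step 3: the window is 8–102 days after Aug 6, 2017 (when the determination is issued), so Aug 14, 2017 through Nov 16, 2017; done Oct 20, 2017, which is between those dates.
Step 4: the earliest permitted date is 10 days after Oct 20, 2017 (when the opening brief is filed), i.e. Oct 30, 2017; Nov 1, 2017 is on or after that date.
Step 5: the window is 15–25 days after Nov 1, 2017 (when the brief is served on the agency), so Nov 16, 2017 through Nov 26, 2017; done Nov 18, 2017, which is between those dates.
Step 6: 10 days after Nov 18, 2017 (when the reply brief is filed) is Nov 28, 2017; done Nov 30, 2017 — 2 days late.
Later steps need not be reached.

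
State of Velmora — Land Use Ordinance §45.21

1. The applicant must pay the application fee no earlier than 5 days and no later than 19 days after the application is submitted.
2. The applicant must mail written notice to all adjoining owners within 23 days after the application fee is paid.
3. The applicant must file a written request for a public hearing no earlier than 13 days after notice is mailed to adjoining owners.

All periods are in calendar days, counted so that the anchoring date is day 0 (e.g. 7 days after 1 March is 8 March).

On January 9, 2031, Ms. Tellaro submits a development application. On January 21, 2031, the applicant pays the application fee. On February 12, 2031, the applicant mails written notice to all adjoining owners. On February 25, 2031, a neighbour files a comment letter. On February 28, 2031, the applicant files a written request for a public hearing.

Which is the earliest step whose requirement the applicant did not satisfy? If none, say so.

Step 1: the window is 5–19 days after January 9, 2031 (when the application is submitted), so January 14, 2031 through January 28, 2031; done January 21, 2031 — within the window.
Step 2: 23 days after January 21, 2031 (when the application fee is paid) is February 13, 2031; done February 12, 2031 — timely.
Step 3: the earliest permitted date is 13 days after February 12, 2031 (when notice is mailed to adjoining owners), i.e. February 25, 2031; done February 28, 2031, after the minimum wait.

None — every step was satisfied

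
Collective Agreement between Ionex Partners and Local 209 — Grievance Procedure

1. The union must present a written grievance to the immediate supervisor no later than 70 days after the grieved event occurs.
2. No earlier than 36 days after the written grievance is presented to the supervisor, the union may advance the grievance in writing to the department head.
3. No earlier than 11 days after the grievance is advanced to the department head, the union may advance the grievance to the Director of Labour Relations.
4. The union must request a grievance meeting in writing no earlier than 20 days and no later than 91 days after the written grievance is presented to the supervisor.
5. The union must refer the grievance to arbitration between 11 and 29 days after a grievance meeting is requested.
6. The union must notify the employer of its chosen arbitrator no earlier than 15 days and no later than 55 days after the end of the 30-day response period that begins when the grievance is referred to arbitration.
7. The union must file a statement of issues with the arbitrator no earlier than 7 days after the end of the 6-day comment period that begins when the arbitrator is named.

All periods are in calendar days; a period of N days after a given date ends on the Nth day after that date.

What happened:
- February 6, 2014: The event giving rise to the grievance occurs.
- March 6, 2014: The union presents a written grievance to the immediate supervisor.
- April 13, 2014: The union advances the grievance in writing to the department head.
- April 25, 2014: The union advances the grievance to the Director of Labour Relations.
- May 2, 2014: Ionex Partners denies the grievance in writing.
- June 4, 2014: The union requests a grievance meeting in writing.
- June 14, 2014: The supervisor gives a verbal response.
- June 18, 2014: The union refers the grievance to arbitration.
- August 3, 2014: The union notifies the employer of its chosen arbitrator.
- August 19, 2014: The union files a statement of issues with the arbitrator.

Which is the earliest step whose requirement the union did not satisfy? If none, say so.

Step 1: 70 days after February 6, 2014 (when the grieved event occurs) is April 17, 2014; March 6, 2014 is within that limit.
Step 2: the earliest permitted date is 36 days after March 6, 2014 (when the written grievance is presented to the supervisor), i.e. April 11, 2014; done April 13, 2014 — permitted.
Step 3: the earliest permitted date is 11 days after April 13, 2014 (when the grievance is advanced to the department head), i.e. April 24, 2014; done April 25, 2014 — permitted.
Step 4: the window is 20–91 days after March 6, 2014 (when the written grievance is presented to the supervisor), so March 26, 2014 through June 5, 2014; done June 4, 2014 — within the window.
Step 5: the window is 11–29 days after June 4, 2014 (when a grievance meeting is requested), so June 15, 2014 through July 3, 2014; done June 18, 2014, which is between those dates.
Step 6: the window is 15–55 days after July 18, 2014 (end of the 30-day response period, which began when the grievance is referred to arbitration on June 18, 2014), so August 2, 2014 through September 11, 2014; done August 3, 2014 — within the window.
Step 7: the earliest permitted date is 7 days after August 9, 2014 (end of the 6-day comment period, which began when the arbitrator is named on August 3, 2014), i.e. August 16, 2014; done August 19, 2014 — permitted.

None — every step was satisfied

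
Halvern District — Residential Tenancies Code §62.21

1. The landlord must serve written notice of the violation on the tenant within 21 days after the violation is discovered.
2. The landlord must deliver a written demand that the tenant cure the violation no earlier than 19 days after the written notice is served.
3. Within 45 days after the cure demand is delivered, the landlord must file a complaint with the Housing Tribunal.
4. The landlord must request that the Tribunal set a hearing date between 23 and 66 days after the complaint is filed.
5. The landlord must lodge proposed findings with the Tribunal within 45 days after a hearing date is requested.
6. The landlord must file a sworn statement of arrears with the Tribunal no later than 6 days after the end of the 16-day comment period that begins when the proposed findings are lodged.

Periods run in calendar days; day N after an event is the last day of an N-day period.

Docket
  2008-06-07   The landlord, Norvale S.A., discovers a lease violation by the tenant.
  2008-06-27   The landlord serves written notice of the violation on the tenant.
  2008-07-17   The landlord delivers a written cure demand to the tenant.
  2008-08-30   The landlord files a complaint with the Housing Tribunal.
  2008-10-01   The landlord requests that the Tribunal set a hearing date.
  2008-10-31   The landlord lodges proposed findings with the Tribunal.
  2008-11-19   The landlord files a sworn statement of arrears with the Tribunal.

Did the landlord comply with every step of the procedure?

Step 1: 21 days after 2008-06-07 (when the violation is discovered) is 2008-06-28; completed 2008-06-27, before the deadline.
Step 2: the earliest permitted date is 19 days after 2008-06-27 (when the written notice is served), i.e. 2008-07-16; done 2008-07-17, after the minimum wait.
Step 3: 45 days after 2008-07-17 (when the cure demand is delivered) is 2008-08-31; 2008-08-30 is within that limit.
Step 4: the window is 23–66 days after 2008-08-30 (when the complaint is filed), so 2008-09-22 through 2008-11-04; done 2008-10-01 — within the window.
Step 5: 45 days after 2008-10-01 (when a hearing date is requested) is 2008-11-15; completed 2008-10-31, before the deadline.
Step 6: 6 days after 2008-11-16 (end of the 16-day comment period, which began when the proposed findings are lodged on 2008-10-31) is 2008-11-22; 2008-11-19 is within that limit.

Yes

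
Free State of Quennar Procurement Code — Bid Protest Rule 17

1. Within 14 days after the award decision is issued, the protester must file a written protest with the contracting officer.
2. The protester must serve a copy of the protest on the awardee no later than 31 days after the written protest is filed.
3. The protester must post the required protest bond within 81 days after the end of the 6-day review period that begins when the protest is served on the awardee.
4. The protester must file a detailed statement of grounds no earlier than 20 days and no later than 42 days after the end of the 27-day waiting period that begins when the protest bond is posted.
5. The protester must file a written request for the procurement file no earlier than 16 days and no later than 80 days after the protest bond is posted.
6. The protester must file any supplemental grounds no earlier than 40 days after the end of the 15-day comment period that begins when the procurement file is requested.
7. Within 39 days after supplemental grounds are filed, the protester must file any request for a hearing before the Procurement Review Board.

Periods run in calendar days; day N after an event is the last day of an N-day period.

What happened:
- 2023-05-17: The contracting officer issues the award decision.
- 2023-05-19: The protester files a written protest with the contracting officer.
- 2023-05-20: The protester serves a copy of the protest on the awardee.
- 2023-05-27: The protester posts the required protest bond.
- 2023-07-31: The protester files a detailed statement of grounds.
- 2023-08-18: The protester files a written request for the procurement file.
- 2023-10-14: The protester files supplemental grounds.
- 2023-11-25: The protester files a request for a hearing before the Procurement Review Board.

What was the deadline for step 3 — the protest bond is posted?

The protest is served on the awardee on 2023-05-20; the 6-day review period therefore ends 2023-05-26, and step 3 runs from that date. 81 days after 2023-05-26 is 2023-08-15.

2023-08-15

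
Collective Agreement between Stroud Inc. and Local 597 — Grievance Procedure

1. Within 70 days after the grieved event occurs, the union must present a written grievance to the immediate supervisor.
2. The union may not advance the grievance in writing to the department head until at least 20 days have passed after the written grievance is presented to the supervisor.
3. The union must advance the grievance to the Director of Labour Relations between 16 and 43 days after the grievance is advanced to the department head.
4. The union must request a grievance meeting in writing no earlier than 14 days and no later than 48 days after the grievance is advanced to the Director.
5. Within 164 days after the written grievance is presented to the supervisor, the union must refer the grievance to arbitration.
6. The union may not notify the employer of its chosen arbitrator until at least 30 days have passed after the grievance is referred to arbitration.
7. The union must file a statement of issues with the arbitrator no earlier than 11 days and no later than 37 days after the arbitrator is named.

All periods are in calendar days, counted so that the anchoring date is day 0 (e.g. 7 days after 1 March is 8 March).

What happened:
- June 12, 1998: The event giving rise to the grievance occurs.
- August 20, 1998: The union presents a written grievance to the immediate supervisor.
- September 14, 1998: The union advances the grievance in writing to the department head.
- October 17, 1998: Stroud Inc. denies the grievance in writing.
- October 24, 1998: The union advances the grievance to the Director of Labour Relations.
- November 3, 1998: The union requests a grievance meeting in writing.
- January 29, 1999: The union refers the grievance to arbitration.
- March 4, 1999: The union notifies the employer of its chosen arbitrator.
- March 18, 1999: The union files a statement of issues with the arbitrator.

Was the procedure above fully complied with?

Step 1: 70 days after June 12, 1998 (when the grieved event occurs) is August 21, 1998; August 20, 1998 is within that limit.
Step 2: the earliest permitted date is 20 days after August 20, 1998 (when the written grievance is presented to the supervisor), i.e. September 9, 1998; September 14, 1998 is on or after that date.
Step 3: the window is 16–43 days after September 14, 1998 (when the grievance is advanced to the department head), so September 30, 1998 through October 27, 1998; October 24, 1998 falls inside that range.
Step 4: the window is 14–48 days after October 24, 1998 (when the grievance is advanced to the Director), so November 7, 1998 through December 11, 1998; done November 3, 1998 — 4 days before the window opened.
No need to go further; step 4 was not satisfied.

No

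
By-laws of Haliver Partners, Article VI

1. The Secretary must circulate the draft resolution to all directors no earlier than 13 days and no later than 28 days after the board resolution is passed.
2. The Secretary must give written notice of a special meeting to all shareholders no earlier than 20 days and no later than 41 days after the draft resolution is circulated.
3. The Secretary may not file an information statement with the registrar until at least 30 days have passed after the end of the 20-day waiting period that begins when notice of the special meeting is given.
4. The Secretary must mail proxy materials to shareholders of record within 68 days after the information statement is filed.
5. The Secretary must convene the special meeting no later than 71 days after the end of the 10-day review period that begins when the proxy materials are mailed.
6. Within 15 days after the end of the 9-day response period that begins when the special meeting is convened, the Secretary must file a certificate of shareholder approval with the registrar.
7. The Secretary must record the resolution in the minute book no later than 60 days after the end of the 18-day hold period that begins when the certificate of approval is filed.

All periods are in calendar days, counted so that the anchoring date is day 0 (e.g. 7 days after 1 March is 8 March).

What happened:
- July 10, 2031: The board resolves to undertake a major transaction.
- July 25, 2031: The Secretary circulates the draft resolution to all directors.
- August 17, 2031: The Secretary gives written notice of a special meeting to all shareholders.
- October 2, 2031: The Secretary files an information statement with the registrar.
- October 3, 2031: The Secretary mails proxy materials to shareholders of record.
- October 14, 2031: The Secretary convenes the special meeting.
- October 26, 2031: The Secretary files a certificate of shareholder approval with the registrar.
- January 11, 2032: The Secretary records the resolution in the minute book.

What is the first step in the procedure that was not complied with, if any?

Step 3

(1) the permitted window runs from July 10, 2031 + 13 = July 23, 2031 to July 10, 2031 + 28 = August 7, 2031; July 25, 2031 falls inside that range.
(2) the permitted window runs from July 25, 2031 + 20 = August 14, 2031 to July 25, 2031 + 41 = September 4, 2031; done August 17, 2031 — within the window.
(3) permitted from September 6, 2031 + 30 days = October 6, 2031 onward; acted on October 2, 2031, 4 days prematurely.
Later steps need not be reached.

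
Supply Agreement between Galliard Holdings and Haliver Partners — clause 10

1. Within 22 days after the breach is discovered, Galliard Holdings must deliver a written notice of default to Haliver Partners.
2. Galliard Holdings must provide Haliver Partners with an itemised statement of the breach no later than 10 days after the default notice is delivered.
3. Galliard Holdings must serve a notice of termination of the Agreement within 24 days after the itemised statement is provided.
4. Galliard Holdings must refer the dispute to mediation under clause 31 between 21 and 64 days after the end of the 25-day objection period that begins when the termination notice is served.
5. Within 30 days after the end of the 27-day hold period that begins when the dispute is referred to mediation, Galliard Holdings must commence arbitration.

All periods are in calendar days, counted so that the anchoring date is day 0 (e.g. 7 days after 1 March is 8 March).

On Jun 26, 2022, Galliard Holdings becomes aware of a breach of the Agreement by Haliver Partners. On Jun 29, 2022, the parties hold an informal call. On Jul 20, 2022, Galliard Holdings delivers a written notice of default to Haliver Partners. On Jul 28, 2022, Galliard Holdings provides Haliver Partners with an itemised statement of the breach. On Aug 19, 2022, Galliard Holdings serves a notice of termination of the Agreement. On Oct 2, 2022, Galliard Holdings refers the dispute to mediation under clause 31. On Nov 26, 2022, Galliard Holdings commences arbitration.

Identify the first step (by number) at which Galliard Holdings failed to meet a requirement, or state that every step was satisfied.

Step 1

Step 1 — counting 22 days from Jun 26, 2022 (when the breach is discovered) gives a deadline of Jul 18, 2022; not done until Jul 20, 2022, 2 days after the deadline.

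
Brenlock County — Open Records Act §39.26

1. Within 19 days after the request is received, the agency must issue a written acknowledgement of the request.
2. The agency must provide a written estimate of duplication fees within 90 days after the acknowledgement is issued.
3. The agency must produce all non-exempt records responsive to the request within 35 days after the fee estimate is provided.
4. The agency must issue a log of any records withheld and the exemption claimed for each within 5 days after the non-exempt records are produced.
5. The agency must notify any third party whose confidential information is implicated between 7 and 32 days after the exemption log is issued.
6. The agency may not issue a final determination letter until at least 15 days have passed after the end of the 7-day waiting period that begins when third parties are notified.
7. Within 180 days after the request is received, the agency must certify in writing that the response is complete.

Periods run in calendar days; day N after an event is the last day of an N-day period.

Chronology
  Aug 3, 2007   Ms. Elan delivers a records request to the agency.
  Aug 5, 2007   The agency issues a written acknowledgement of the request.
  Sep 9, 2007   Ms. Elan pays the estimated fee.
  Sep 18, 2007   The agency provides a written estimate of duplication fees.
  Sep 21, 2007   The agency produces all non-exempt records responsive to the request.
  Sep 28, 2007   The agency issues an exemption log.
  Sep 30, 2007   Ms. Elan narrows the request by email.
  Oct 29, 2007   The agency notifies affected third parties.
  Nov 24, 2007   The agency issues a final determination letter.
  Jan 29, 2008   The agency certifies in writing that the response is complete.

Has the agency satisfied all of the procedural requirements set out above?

(1) due by Aug 3, 2007 + 19 days = Aug 22, 2007; done Aug 5, 2007 — timely.
(2) due by Aug 5, 2007 + 90 days = Nov 3, 2007; completed Sep 18, 2007, before the deadline.
(3) due by Sep 18, 2007 + 35 days = Oct 23, 2007; Sep 21, 2007 is within that limit.
(4) due by Sep 21, 2007 + 5 days = Sep 26, 2007; done Sep 28, 2007 — 2 days late.
That is the first point of non-compliance.

No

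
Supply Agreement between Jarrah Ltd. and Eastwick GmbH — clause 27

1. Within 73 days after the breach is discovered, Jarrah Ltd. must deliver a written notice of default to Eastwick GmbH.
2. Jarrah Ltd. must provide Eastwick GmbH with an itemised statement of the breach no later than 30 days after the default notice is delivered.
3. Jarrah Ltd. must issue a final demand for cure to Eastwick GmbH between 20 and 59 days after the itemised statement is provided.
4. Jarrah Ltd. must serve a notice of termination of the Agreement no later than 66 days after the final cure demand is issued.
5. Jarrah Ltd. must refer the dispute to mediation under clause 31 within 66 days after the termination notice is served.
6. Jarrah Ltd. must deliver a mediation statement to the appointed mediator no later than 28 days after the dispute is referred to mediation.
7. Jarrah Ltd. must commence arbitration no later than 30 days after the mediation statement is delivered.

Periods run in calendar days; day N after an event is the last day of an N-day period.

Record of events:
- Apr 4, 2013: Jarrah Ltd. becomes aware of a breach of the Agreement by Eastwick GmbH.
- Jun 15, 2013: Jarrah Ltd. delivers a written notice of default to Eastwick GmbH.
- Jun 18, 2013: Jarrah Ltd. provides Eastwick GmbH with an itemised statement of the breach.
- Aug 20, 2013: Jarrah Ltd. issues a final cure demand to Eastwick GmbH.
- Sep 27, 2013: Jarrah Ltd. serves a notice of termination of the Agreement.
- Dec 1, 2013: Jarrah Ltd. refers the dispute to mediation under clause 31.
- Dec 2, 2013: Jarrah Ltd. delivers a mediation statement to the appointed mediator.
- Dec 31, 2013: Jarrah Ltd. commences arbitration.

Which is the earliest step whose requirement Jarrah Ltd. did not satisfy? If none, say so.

Step 3

Step 1 — counting 73 days from Apr 4, 2013 (when the breach is discovered) gives a deadline of Jun 16, 2013; Jun 15, 2013 is within that limit.
Step 2 — counting 30 days from Jun 15, 2013 (when the default notice is delivered) gives a deadline of Jul 15, 2013; completed Jun 18, 2013, before the deadline.
Step 3 — 20 and 59 days from Jun 18, 2013 (when the itemised statement is provided) are Jul 8, 2013 and Aug 16, 2013 respectively; Aug 20, 2013 is 4 days past the end of the window.
The analysis stops there.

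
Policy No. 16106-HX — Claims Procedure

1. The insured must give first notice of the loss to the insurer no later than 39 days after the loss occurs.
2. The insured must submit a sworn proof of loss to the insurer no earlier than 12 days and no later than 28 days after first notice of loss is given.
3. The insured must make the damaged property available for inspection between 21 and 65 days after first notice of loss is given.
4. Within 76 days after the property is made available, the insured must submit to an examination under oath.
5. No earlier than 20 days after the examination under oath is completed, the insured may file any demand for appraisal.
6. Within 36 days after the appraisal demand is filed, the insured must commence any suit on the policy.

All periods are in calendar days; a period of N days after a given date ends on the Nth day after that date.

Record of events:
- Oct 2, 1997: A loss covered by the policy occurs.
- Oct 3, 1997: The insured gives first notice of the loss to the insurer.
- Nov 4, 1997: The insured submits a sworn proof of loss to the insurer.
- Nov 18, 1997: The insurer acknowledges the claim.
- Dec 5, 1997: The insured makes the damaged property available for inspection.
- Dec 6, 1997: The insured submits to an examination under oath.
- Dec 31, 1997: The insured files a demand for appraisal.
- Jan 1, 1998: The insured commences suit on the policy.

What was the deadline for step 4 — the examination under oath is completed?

Step 4 runs from Dec 5, 1997, when the property is made available. 76 days after Dec 5, 1997 is Feb 19, 1998.

Feb 19, 1998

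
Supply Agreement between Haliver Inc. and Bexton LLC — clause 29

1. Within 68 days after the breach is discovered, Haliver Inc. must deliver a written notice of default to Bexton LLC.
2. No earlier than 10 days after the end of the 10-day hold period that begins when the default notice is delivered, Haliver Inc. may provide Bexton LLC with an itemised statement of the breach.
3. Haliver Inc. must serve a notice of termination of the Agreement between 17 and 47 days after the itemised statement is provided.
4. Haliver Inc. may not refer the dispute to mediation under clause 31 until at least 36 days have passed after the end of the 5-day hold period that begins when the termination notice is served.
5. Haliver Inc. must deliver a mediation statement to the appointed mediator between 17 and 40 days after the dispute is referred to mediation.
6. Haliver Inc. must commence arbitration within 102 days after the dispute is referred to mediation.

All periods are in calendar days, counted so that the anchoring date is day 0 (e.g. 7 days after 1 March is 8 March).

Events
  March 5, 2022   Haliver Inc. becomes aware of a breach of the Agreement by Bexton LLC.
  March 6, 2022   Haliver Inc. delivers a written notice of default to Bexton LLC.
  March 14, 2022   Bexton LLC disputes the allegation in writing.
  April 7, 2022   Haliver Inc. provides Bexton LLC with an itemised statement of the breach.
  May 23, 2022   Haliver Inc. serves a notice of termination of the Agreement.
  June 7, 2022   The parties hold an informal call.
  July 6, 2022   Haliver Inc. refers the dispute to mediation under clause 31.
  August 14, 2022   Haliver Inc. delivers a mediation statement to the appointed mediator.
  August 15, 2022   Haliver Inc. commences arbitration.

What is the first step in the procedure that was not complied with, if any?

None — every step was satisfied

Step 1 — counting 68 days from March 5, 2022 (when the breach is discovered) gives a deadline of May 12, 2022; done March 6, 2022 — timely.
Step 2 — must wait 10 days from March 16, 2022 (end of the 10-day hold period, which began when the default notice is delivered on March 6, 2022), so not before March 26, 2022; April 7, 2022 is on or after that date.
Step 3 — 17 and 47 days from April 7, 2022 (when the itemised statement is provided) are April 24, 2022 and May 24, 2022 respectively; done May 23, 2022 — within the window.
Step 4 — must wait 36 days from May 28, 2022 (end of the 5-day hold period, which began when the termination notice is served on May 23, 2022), so not before July 3, 2022; done July 6, 2022, after the minimum wait.
Step 5 — 17 and 40 days from July 6, 2022 (when the dispute is referred to mediation) are July 23, 2022 and August 15, 2022 respectively; done August 14, 2022 — within the window.
Step 6 — counting 102 days from July 6, 2022 (when the dispute is referred to mediation) gives a deadline of October 16, 2022; August 15, 2022 is within that limit.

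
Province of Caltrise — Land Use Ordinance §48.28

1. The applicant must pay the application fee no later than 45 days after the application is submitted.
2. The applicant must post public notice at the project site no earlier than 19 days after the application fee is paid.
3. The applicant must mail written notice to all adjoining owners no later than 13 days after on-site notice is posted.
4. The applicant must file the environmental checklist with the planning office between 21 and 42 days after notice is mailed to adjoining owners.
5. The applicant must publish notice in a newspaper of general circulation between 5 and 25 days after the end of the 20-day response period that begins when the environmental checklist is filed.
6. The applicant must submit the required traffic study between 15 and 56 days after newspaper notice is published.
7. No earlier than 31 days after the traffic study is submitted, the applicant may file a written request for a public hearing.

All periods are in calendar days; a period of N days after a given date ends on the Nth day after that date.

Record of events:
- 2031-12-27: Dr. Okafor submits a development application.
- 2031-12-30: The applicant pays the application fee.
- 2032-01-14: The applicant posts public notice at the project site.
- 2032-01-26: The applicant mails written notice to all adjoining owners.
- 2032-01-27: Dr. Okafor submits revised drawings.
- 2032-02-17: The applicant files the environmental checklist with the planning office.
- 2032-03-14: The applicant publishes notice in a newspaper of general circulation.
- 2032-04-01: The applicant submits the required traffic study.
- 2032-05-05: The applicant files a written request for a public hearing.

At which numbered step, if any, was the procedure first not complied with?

Step 2

Step 1: 45 days after 2031-12-27 (when the application is submitted) is 2032-02-10; completed 2031-12-30, before the deadline.
Step 2: the earliest permitted date is 19 days after 2031-12-30 (when the application fee is paid), i.e. 2032-01-18; 2032-01-14 is 4 days before the earliest permitted date.
That is the first point of non-compliance.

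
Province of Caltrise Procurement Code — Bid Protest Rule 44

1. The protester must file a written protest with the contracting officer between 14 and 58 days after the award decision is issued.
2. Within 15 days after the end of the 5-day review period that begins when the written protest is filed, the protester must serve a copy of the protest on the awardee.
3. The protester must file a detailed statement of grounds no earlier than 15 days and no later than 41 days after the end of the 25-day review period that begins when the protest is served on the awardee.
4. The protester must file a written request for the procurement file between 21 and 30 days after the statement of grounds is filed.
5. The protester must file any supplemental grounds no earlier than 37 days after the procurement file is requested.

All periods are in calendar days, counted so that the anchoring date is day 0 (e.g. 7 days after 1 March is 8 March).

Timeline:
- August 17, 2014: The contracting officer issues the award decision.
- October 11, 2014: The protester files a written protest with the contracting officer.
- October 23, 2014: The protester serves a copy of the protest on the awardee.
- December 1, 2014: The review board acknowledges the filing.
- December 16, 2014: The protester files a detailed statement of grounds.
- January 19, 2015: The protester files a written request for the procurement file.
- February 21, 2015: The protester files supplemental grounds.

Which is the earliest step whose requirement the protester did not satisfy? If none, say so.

(1) the permitted window runs from August 17, 2014 + 14 = August 31, 2014 to August 17, 2014 + 58 = October 14, 2014; October 11, 2014 falls inside that range.
(2) due by October 16, 2014 + 15 days = October 31, 2014; done October 23, 2014 — timely.
(3) the permitted window runs from November 17, 2014 + 15 = December 2, 2014 to November 17, 2014 + 41 = December 28, 2014; December 16, 2014 falls inside that range.
(4) the permitted window runs from December 16, 2014 + 21 = January 6, 2015 to December 16, 2014 + 30 = January 15, 2015; January 19, 2015 is 4 days past the end of the window.
That is the first point of non-compliance.

Step 4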